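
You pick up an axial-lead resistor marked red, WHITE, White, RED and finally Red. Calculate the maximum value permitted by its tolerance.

30498 Ω

Red → 2 (first significant figure)
White → 9 (second significant figure)
White → 9 (third significant figure)
Red → ×10^2 multiplier
Red → ±2% tolerance
299 × 100 = 29900 Ω
Maximum = 29900 × (1 + 2/100) = 30498 Ω.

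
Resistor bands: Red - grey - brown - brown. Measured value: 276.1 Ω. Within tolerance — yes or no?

no

Red → 2 (first significant figure)
Grey → 8 (second significant figure)
Brown → ×10 multiplier
Brown → ±1% tolerance
28 × 10 = 280 Ω
Allowed range: 277.2 Ω to 282.8 Ω.
276.1 Ω lies outside that range.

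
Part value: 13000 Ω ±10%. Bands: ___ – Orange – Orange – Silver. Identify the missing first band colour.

13000 Ω = 13 × 10^3.
The first band gives digit 1 of the significand, and 1 is brown.

brown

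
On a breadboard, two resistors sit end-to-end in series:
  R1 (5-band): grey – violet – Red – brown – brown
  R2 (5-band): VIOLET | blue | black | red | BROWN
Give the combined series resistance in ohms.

84720 Ω

R1: grey, violet, red → 872; brown ×10 → 8720 Ω.
R2: violet, blue, black → 760; red ×10^2 → 76000 Ω.
Series: 8720 + 76000 = 84720 Ω.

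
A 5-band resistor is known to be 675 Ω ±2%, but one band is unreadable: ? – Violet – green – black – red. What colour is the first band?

blue

675 Ω = 675 × 10^0.
The first band gives digit 6 of the significand, and 6 is blue.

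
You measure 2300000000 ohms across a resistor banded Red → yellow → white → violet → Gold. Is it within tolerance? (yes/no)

no

Red → 2 (first significant figure)
Yellow → 4 (second significant figure)
White → 9 (third significant figure)
Violet → ×10^7 multiplier
Gold → ±5% tolerance
249 × 10000000 = 2490000000 Ω
Allowed range: 2365500000 Ω to 2614500000 Ω.
2300000000 ohms lies outside that range.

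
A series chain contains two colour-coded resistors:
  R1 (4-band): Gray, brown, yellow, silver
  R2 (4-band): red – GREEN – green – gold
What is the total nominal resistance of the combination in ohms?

3310000 Ω

R1: grey, brown → 81; yellow ×10^4 → 810000 Ω.
R2: red, green → 25; green ×10^5 → 2500000 Ω.
Series: 810000 + 2500000 = 3310000 Ω.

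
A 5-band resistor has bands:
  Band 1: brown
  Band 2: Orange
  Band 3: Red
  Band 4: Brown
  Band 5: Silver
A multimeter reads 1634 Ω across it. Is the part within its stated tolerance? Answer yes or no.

Brown → 1 (first significant figure)
Orange → 3 (second significant figure)
Red → 2 (third significant figure)
Brown → ×10 multiplier
Silver → ±10% tolerance
132 × 10 = 1320 Ω
Allowed range: 1188 Ω to 1452 Ω.
1634 Ω lies outside that range.

no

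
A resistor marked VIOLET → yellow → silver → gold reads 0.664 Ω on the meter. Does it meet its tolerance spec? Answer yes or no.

no

Violet → 7 (first significant figure)
Yellow → 4 (second significant figure)
Silver → ×0.01 multiplier
Gold → ±5% tolerance
74 × 0.01 = 0.74 Ω
Allowed range: 0.703 Ω to 0.777 Ω.
0.664 Ω lies outside that range.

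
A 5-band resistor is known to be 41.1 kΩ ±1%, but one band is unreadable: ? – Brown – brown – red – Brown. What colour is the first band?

yellow

41100 Ω = 411 × 10^2.
The first band gives digit 4 of the significand, and 4 is yellow.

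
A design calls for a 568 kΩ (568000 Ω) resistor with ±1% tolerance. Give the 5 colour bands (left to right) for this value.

568000 Ω = 568 × 10^3.
5 → green
6 → blue
8 → grey
Multiplier 10^3 → orange.
±1% tolerance → brown.

green, blue, grey, orange, brown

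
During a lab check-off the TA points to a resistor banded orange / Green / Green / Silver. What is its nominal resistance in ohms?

3500000 Ω

Orange → 3 (first significant figure)
Green → 5 (second significant figure)
Green → ×10^5 multiplier
35 × 100000 = 3500000 Ω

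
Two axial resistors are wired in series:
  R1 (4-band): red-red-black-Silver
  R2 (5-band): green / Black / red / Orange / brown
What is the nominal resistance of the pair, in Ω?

502022 Ω

R1: red, red → 22; black ×1 → 22 Ω.
R2: green, black, red → 502; orange ×10^3 → 502000 Ω.
Series: 22 + 502000 = 502022 Ω.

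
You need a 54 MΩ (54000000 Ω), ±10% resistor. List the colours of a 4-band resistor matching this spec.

green, yellow, blue, silver

54000000 Ω = 54 × 10^6.
5 → green
4 → yellow
Multiplier 10^6 → blue.
±10% tolerance → silver.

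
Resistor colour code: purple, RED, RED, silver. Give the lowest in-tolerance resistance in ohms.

Violet → 7 (first significant figure)
Red → 2 (second significant figure)
Red → ×10^2 multiplier
Silver → ±10% tolerance
72 × 100 = 7200 Ω
Lowest = 7200 × (1 − 10/100) = 6480 Ω.

6480 Ω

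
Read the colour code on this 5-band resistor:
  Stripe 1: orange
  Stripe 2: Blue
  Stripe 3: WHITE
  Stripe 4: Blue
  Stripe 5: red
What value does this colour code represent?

369000000 Ω

Orange → 3 (first significant figure)
Blue → 6 (second significant figure)
White → 9 (third significant figure)
Blue → ×10^6 multiplier
369 × 1000000 = 369000000 Ω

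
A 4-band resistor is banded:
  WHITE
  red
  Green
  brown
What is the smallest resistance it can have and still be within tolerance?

White → 9 (first significant figure)
Red → 2 (second significant figure)
Green → ×10^5 multiplier
Brown → ±1% tolerance
92 × 100000 = 9200000 Ω
Smallest = 9200000 × (1 − 1/100) = 9108000 Ω.

9108000 Ω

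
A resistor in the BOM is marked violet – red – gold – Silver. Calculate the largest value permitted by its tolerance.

Violet → 7 (first significant figure)
Red → 2 (second significant figure)
Gold → ×0.1 multiplier
Silver → ±10% tolerance
72 × 0.1 = 7.2 Ω
Largest = 7.2 × (1 + 10/100) = 7.92 Ω.

7.92 Ω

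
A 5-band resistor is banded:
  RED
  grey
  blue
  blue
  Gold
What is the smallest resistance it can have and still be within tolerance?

271700000 Ω

Red → 2 (first significant figure)
Grey → 8 (second significant figure)
Blue → 6 (third significant figure)
Blue → ×10^6 multiplier
Gold → ±5% tolerance
286 × 1000000 = 286000000 Ω
Smallest = 286000000 × (1 − 5/100) = 271700000 Ω.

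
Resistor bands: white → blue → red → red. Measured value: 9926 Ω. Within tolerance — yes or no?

White → 9 (first significant figure)
Blue → 6 (second significant figure)
Red → ×10^2 multiplier
Red → ±2% tolerance
96 × 100 = 9600 Ω
Allowed range: 9408 Ω to 9792 Ω.
9926 Ω lies outside that range.

no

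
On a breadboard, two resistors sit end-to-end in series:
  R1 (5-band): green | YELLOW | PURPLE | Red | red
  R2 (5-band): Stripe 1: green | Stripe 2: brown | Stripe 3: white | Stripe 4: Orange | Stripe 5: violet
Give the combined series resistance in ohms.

573700 Ω

R1: green, yellow, violet → 547; red ×10^2 → 54700 Ω.
R2: green, brown, white → 519; orange ×10^3 → 519000 Ω.
Series: 54700 + 519000 = 573700 Ω.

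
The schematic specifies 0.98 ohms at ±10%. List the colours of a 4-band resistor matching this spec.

white, grey, silver, silver

0.98 Ω = 98 × 10^-2.
9 → white
8 → grey
Multiplier 10^-2 → silver.
±10% tolerance → silver.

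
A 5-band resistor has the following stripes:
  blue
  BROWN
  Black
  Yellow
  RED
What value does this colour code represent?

6100000 Ω

Blue → 6 (first significant figure)
Brown → 1 (second significant figure)
Black → 0 (third significant figure)
Yellow → ×10^4 multiplier
610 × 10000 = 6100000 Ω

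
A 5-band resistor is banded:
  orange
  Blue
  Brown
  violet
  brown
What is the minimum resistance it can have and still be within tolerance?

Orange → 3 (first significant figure)
Blue → 6 (second significant figure)
Brown → 1 (third significant figure)
Violet → ×10^7 multiplier
Brown → ±1% tolerance
361 × 10000000 = 3610000000 Ω
Minimum = 3610000000 × (1 − 1/100) = 3573900000 Ω.

3573900000 Ω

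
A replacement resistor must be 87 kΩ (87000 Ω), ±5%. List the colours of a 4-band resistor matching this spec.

87000 Ω = 87 × 10^3.
8 → grey
7 → violet
Multiplier 10^3 → orange.
±5% tolerance → gold.

grey, violet, orange, gold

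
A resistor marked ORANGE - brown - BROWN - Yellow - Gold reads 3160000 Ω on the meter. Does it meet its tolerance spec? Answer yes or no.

yes

Orange → 3 (first significant figure)
Brown → 1 (second significant figure)
Brown → 1 (third significant figure)
Yellow → ×10^4 multiplier
Gold → ±5% tolerance
311 × 10000 = 3110000 Ω
Allowed range: 2954500 Ω to 3265500 Ω.
3160000 Ω lies inside that range.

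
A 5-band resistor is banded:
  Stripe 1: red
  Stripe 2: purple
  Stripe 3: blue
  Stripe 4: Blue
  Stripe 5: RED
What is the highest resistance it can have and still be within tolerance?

Red → 2 (first significant figure)
Violet → 7 (second significant figure)
Blue → 6 (third significant figure)
Blue → ×10^6 multiplier
Red → ±2% tolerance
276 × 1000000 = 276000000 Ω
Highest = 276000000 × (1 + 2/100) = 281520000 Ω.

281520000 Ω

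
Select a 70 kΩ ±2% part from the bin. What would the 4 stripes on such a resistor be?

violet, black, orange, red

70000 Ω = 70 × 10^3.
7 → violet
0 → black
Multiplier 10^3 → orange.
±2% tolerance → red.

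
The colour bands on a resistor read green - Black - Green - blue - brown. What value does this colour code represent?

Green → 5 (first significant figure)
Black → 0 (second significant figure)
Green → 5 (third significant figure)
Blue → ×10^6 multiplier
505 × 1000000 = 505000000 Ω

505000000 Ω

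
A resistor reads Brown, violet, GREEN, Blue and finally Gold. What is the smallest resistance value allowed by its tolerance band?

Brown → 1 (first significant figure)
Violet → 7 (second significant figure)
Green → 5 (third significant figure)
Blue → ×10^6 multiplier
Gold → ±5% tolerance
175 × 1000000 = 175000000 Ω
Smallest = 175000000 × (1 − 5/100) = 166250000 Ω.

166250000 Ω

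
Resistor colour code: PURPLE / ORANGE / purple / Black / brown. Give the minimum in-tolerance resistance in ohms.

729.63 Ω

Violet → 7 (first significant figure)
Orange → 3 (second significant figure)
Violet → 7 (third significant figure)
Black → ×1 multiplier
Brown → ±1% tolerance
737 × 1 = 737 Ω
Minimum = 737 × (1 − 1/100) = 729.63 Ω.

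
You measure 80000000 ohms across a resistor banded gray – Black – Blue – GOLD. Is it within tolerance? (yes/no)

Grey → 8 (first significant figure)
Black → 0 (second significant figure)
Blue → ×10^6 multiplier
Gold → ±5% tolerance
80 × 1000000 = 80000000 Ω
Allowed range: 76000000 Ω to 84000000 Ω.
80000000 ohms lies inside that range.

yes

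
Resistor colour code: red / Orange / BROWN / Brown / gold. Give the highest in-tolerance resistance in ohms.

2425.5 Ω

Red → 2 (first significant figure)
Orange → 3 (second significant figure)
Brown → 1 (third significant figure)
Brown → ×10 multiplier
Gold → ±5% tolerance
231 × 10 = 2310 Ω
Highest = 2310 × (1 + 5/100) = 2425.5 Ω.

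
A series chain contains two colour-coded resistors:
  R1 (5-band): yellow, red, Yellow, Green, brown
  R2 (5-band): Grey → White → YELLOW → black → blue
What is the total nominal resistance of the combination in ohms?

R1: yellow, red, yellow → 424; green ×10^5 → 42400000 Ω.
R2: grey, white, yellow → 894; black ×1 → 894 Ω.
Series: 42400000 + 894 = 42400894 Ω.

42400894 Ω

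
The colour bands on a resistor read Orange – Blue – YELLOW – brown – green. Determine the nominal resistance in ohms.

3640 Ω

Orange → 3 (first significant figure)
Blue → 6 (second significant figure)
Yellow → 4 (third significant figure)
Brown → ×10 multiplier
364 × 10 = 3640 Ω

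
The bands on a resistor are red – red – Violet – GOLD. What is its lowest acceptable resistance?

Red → 2 (first significant figure)
Red → 2 (second significant figure)
Violet → ×10^7 multiplier
Gold → ±5% tolerance
22 × 10000000 = 220000000 Ω
Lowest = 220000000 × (1 − 5/100) = 209000000 Ω.

209000000 Ω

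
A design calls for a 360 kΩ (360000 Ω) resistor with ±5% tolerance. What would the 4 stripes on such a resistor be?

orange, blue, yellow, gold

360000 Ω = 36 × 10^4.
3 → orange
6 → blue
Multiplier 10^4 → yellow.
±5% tolerance → gold.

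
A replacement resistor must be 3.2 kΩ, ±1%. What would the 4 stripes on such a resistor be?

3200 Ω = 32 × 10^2.
3 → orange
2 → red
Multiplier 10^2 → red.
±1% tolerance → brown.

orange, red, red, brown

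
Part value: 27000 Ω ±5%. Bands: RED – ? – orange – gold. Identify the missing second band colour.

violet

27000 Ω = 27 × 10^3.
The second band gives digit 7 of the significand, and 7 is violet.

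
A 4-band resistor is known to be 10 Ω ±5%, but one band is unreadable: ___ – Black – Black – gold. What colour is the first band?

10 Ω = 10 × 10^0.
The first band gives digit 1 of the significand, and 1 is brown.

brown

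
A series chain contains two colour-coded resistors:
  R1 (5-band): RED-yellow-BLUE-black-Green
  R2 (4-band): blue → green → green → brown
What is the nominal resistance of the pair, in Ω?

R1: red, yellow, blue → 246; black ×1 → 246 Ω.
R2: blue, green → 65; green ×10^5 → 6500000 Ω.
Series: 246 + 6500000 = 6500246 Ω.

6500246 Ω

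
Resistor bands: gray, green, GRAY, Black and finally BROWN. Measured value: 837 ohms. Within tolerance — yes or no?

Grey → 8 (first significant figure)
Green → 5 (second significant figure)
Grey → 8 (third significant figure)
Black → ×1 multiplier
Brown → ±1% tolerance
858 × 1 = 858 Ω
Allowed range: 849.42 Ω to 866.58 Ω.
837 ohms lies outside that range.

no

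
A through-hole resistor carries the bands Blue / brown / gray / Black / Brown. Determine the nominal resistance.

618 Ω

Blue → 6 (first significant figure)
Brown → 1 (second significant figure)
Grey → 8 (third significant figure)
Black → ×1 multiplier
618 × 1 = 618 Ω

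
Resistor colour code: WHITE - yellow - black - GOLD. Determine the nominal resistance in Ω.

94 Ω

White → 9 (first significant figure)
Yellow → 4 (second significant figure)
Black → ×1 multiplier
94 × 1 = 94 Ω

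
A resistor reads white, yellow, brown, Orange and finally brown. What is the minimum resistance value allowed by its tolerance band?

931590 Ω

White → 9 (first significant figure)
Yellow → 4 (second significant figure)
Brown → 1 (third significant figure)
Orange → ×10^3 multiplier
Brown → ±1% tolerance
941 × 1000 = 941000 Ω
Minimum = 941000 × (1 − 1/100) = 931590 Ω.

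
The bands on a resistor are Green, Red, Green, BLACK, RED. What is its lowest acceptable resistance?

514.5 Ω

Green → 5 (first significant figure)
Red → 2 (second significant figure)
Green → 5 (third significant figure)
Black → ×1 multiplier
Red → ±2% tolerance
525 × 1 = 525 Ω
Lowest = 525 × (1 − 2/100) = 514.5 Ω.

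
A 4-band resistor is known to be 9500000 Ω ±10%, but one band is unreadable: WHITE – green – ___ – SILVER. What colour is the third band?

green

9500000 Ω = 95 × 10^5.
The third band is the multiplier, 10^5, which is green.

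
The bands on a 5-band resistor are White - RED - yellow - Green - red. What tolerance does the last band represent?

The last band, red, is the tolerance band.
Red corresponds to ±2%.

±2%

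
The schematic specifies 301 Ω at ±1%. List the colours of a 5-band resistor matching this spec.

301 Ω = 301 × 10^0.
3 → orange
0 → black
1 → brown
Multiplier 10^0 → black.
±1% tolerance → brown.

orange, black, brown, black, brown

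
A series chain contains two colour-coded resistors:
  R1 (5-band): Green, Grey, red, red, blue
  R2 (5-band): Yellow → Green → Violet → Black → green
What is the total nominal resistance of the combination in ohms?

R1: green, grey, red → 582; red ×10^2 → 58200 Ω.
R2: yellow, green, violet → 457; black ×1 → 457 Ω.
Series: 58200 + 457 = 58657 Ω.

58657 Ω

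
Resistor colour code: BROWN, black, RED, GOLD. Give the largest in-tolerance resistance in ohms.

1050 Ω

Brown → 1 (first significant figure)
Black → 0 (second significant figure)
Red → ×10^2 multiplier
Gold → ±5% tolerance
10 × 100 = 1000 Ω
Largest = 1000 × (1 + 5/100) = 1050 Ω.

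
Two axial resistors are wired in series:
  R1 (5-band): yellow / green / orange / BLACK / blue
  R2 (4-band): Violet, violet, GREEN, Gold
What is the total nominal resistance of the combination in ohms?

R1: yellow, green, orange → 453; black ×1 → 453 Ω.
R2: violet, violet → 77; green ×10^5 → 7700000 Ω.
Series: 453 + 7700000 = 7700453 Ω.

7700453 Ω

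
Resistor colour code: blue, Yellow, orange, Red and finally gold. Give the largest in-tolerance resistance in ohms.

Blue → 6 (first significant figure)
Yellow → 4 (second significant figure)
Orange → 3 (third significant figure)
Red → ×10^2 multiplier
Gold → ±5% tolerance
643 × 100 = 64300 Ω
Largest = 64300 × (1 + 5/100) = 67515 Ω.

67515 Ω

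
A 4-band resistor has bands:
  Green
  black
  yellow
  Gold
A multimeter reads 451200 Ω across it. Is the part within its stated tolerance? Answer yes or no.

no

Green → 5 (first significant figure)
Black → 0 (second significant figure)
Yellow → ×10^4 multiplier
Gold → ±5% tolerance
50 × 10000 = 500000 Ω
Allowed range: 475000 Ω to 525000 Ω.
451200 Ω lies outside that range.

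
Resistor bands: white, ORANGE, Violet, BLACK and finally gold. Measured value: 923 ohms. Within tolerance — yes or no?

White → 9 (first significant figure)
Orange → 3 (second significant figure)
Violet → 7 (third significant figure)
Black → ×1 multiplier
Gold → ±5% tolerance
937 × 1 = 937 Ω
Allowed range: 890.15 Ω to 983.85 Ω.
923 ohms lies inside that range.

yes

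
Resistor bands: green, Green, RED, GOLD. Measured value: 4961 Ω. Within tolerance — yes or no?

Green → 5 (first significant figure)
Green → 5 (second significant figure)
Red → ×10^2 multiplier
Gold → ±5% tolerance
55 × 100 = 5500 Ω
Allowed range: 5225 Ω to 5775 Ω.
4961 Ω lies outside that range.

no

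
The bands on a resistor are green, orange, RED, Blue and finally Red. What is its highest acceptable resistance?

Green → 5 (first significant figure)
Orange → 3 (second significant figure)
Red → 2 (third significant figure)
Blue → ×10^6 multiplier
Red → ±2% tolerance
532 × 1000000 = 532000000 Ω
Highest = 532000000 × (1 + 2/100) = 542640000 Ω.

542640000 Ω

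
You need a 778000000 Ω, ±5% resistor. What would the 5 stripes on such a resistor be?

violet, violet, grey, blue, gold

778000000 Ω = 778 × 10^6.
7 → violet
7 → violet
8 → grey
Multiplier 10^6 → blue.
±5% tolerance → gold.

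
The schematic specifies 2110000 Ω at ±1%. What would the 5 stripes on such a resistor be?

red, brown, brown, yellow, brown

2110000 Ω = 211 × 10^4.
2 → red
1 → brown
1 → brown
Multiplier 10^4 → yellow.
±1% tolerance → brown.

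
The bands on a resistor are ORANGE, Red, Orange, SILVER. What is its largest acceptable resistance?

35200 Ω

Orange → 3 (first significant figure)
Red → 2 (second significant figure)
Orange → ×10^3 multiplier
Silver → ±10% tolerance
32 × 1000 = 32000 Ω
Largest = 32000 × (1 + 10/100) = 35200 Ω.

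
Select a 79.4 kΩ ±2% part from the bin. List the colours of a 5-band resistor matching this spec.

79400 Ω = 794 × 10^2.
7 → violet
9 → white
4 → yellow
Multiplier 10^2 → red.
±2% tolerance → red.

violet, white, yellow, red, red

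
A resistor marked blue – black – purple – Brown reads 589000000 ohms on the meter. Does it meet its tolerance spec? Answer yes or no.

no

Blue → 6 (first significant figure)
Black → 0 (second significant figure)
Violet → ×10^7 multiplier
Brown → ±1% tolerance
60 × 10000000 = 600000000 Ω
Allowed range: 594000000 Ω to 606000000 Ω.
589000000 ohms lies outside that range.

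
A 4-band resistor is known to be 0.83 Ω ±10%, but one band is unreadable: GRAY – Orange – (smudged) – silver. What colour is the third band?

silver

0.83 Ω = 83 × 10^-2.
The third band is the multiplier, 10^-2, which is silver.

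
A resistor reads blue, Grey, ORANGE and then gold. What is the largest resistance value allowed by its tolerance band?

71400 Ω

Blue → 6 (first significant figure)
Grey → 8 (second significant figure)
Orange → ×10^3 multiplier
Gold → ±5% tolerance
68 × 1000 = 68000 Ω
Largest = 68000 × (1 + 5/100) = 71400 Ω.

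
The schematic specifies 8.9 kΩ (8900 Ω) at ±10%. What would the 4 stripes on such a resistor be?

8900 Ω = 89 × 10^2.
8 → grey
9 → white
Multiplier 10^2 → red.
±10% tolerance → silver.

grey, white, red, silver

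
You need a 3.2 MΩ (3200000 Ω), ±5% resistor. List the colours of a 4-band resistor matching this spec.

orange, red, green, gold

3200000 Ω = 32 × 10^5.
3 → orange
2 → red
Multiplier 10^5 → green.
±5% tolerance → gold.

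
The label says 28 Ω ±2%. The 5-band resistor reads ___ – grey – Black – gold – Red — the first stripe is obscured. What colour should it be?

28 Ω = 280 × 10^-1.
The first band gives digit 2 of the significand, and 2 is red.

red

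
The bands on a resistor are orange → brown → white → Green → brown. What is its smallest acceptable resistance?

31581000 Ω

Orange → 3 (first significant figure)
Brown → 1 (second significant figure)
White → 9 (third significant figure)
Green → ×10^5 multiplier
Brown → ±1% tolerance
319 × 100000 = 31900000 Ω
Smallest = 31900000 × (1 − 1/100) = 31581000 Ω.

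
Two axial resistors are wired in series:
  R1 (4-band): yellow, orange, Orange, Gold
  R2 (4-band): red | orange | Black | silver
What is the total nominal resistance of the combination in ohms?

43023 Ω

R1: yellow, orange → 43; orange ×10^3 → 43000 Ω.
R2: red, orange → 23; black ×1 → 23 Ω.
Series: 43000 + 23 = 43023 Ω.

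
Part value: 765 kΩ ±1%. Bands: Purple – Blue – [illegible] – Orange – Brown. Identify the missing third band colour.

765000 Ω = 765 × 10^3.
The third band gives digit 5 of the significand, and 5 is green.

green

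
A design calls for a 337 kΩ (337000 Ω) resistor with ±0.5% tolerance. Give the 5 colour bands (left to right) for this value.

337000 Ω = 337 × 10^3.
3 → orange
3 → orange
7 → violet
Multiplier 10^3 → orange.
±0.5% tolerance → green.

orange, orange, violet, orange, green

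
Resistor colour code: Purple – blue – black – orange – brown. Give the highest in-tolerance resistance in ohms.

Violet → 7 (first significant figure)
Blue → 6 (second significant figure)
Black → 0 (third significant figure)
Orange → ×10^3 multiplier
Brown → ±1% tolerance
760 × 1000 = 760000 Ω
Highest = 760000 × (1 + 1/100) = 767600 Ω.

767600 Ω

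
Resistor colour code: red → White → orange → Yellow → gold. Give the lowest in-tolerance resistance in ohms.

2783500 Ω

Red → 2 (first significant figure)
White → 9 (second significant figure)
Orange → 3 (third significant figure)
Yellow → ×10^4 multiplier
Gold → ±5% tolerance
293 × 10000 = 2930000 Ω
Lowest = 2930000 × (1 − 5/100) = 2783500 Ω.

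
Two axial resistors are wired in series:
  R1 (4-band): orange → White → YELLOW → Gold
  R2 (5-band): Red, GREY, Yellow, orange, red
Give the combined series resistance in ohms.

R1: orange, white → 39; yellow ×10^4 → 390000 Ω.
R2: red, grey, yellow → 284; orange ×10^3 → 284000 Ω.
Series: 390000 + 284000 = 674000 Ω.

674000 Ω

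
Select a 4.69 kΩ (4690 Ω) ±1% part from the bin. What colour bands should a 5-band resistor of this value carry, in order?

yellow, blue, white, brown, brown

4690 Ω = 469 × 10^1.
4 → yellow
6 → blue
9 → white
Multiplier 10^1 → brown.
±1% tolerance → brown.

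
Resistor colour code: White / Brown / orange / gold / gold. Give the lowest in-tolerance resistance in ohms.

White → 9 (first significant figure)
Brown → 1 (second significant figure)
Orange → 3 (third significant figure)
Gold → ×0.1 multiplier
Gold → ±5% tolerance
913 × 0.1 = 91.3 Ω
Lowest = 91.3 × (1 − 5/100) = 86.735 Ω.

86.735 Ω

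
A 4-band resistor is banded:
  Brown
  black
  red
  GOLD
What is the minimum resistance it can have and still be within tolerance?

Brown → 1 (first significant figure)
Black → 0 (second significant figure)
Red → ×10^2 multiplier
Gold → ±5% tolerance
10 × 100 = 1000 Ω
Minimum = 1000 × (1 − 5/100) = 950 Ω.

950 Ω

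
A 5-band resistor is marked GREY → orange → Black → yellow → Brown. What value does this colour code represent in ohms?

8300000 Ω

Grey → 8 (first significant figure)
Orange → 3 (second significant figure)
Black → 0 (third significant figure)
Yellow → ×10^4 multiplier
830 × 10000 = 8300000 Ω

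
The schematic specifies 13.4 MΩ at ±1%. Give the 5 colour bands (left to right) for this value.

brown, orange, yellow, green, brown

13400000 Ω = 134 × 10^5.
1 → brown
3 → orange
4 → yellow
Multiplier 10^5 → green.
±1% tolerance → brown.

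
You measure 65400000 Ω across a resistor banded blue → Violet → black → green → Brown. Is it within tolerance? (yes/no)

no

Blue → 6 (first significant figure)
Violet → 7 (second significant figure)
Black → 0 (third significant figure)
Green → ×10^5 multiplier
Brown → ±1% tolerance
670 × 100000 = 67000000 Ω
Allowed range: 66330000 Ω to 67670000 Ω.
65400000 Ω lies outside that range.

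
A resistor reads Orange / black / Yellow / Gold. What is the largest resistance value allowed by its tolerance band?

315000 Ω

Orange → 3 (first significant figure)
Black → 0 (second significant figure)
Yellow → ×10^4 multiplier
Gold → ±5% tolerance
30 × 10000 = 300000 Ω
Largest = 300000 × (1 + 5/100) = 315000 Ω.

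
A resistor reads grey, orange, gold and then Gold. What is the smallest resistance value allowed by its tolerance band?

Grey → 8 (first significant figure)
Orange → 3 (second significant figure)
Gold → ×0.1 multiplier
Gold → ±5% tolerance
83 × 0.1 = 8.3 Ω
Smallest = 8.3 × (1 − 5/100) = 7.885 Ω.

7.885 Ω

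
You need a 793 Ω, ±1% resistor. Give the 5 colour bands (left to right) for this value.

violet, white, orange, black, brown

793 Ω = 793 × 10^0.
7 → violet
9 → white
3 → orange
Multiplier 10^0 → black.
±1% tolerance → brown.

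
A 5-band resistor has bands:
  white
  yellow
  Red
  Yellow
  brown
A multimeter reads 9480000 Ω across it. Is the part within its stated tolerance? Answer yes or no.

White → 9 (first significant figure)
Yellow → 4 (second significant figure)
Red → 2 (third significant figure)
Yellow → ×10^4 multiplier
Brown → ±1% tolerance
942 × 10000 = 9420000 Ω
Allowed range: 9325800 Ω to 9514200 Ω.
9480000 Ω lies inside that range.

yes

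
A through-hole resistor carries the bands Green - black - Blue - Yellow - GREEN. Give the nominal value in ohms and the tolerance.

Green → 5 (first significant figure)
Black → 0 (second significant figure)
Blue → 6 (third significant figure)
Yellow → ×10^4 multiplier
Green → ±0.5% tolerance
506 × 10000 = 5060000 Ω

5060000 Ω ±0.5%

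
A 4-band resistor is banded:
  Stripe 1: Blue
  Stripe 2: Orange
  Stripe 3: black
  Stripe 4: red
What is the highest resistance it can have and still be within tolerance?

Blue → 6 (first significant figure)
Orange → 3 (second significant figure)
Black → ×1 multiplier
Red → ±2% tolerance
63 × 1 = 63 Ω
Highest = 63 × (1 + 2/100) = 64.26 Ω.

64.26 Ω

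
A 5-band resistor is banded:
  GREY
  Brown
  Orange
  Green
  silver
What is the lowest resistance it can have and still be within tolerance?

Grey → 8 (first significant figure)
Brown → 1 (second significant figure)
Orange → 3 (third significant figure)
Green → ×10^5 multiplier
Silver → ±10% tolerance
813 × 100000 = 81300000 Ω
Lowest = 81300000 × (1 − 10/100) = 73170000 Ω.

73170000 Ω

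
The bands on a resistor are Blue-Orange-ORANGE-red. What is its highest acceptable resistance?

Blue → 6 (first significant figure)
Orange → 3 (second significant figure)
Orange → ×10^3 multiplier
Red → ±2% tolerance
63 × 1000 = 63000 Ω
Highest = 63000 × (1 + 2/100) = 64260 Ω.

64260 Ω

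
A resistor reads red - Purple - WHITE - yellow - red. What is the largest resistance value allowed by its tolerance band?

Red → 2 (first significant figure)
Violet → 7 (second significant figure)
White → 9 (third significant figure)
Yellow → ×10^4 multiplier
Red → ±2% tolerance
279 × 10000 = 2790000 Ω
Largest = 2790000 × (1 + 2/100) = 2845800 Ω.

2845800 Ω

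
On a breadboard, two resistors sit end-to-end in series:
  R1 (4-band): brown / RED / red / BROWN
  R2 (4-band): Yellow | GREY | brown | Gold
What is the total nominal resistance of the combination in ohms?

R1: brown, red → 12; red ×10^2 → 1200 Ω.
R2: yellow, grey → 48; brown ×10 → 480 Ω.
Series: 1200 + 480 = 1680 Ω.

1680 Ω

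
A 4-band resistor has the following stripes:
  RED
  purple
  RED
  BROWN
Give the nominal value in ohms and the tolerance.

Red → 2 (first significant figure)
Violet → 7 (second significant figure)
Red → ×10^2 multiplier
Brown → ±1% tolerance
27 × 100 = 2700 Ω

2700 Ω ±1%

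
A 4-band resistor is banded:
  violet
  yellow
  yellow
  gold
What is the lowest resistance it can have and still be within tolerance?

703000 Ω

Violet → 7 (first significant figure)
Yellow → 4 (second significant figure)
Yellow → ×10^4 multiplier
Gold → ±5% tolerance
74 × 10000 = 740000 Ω
Lowest = 740000 × (1 − 5/100) = 703000 Ω.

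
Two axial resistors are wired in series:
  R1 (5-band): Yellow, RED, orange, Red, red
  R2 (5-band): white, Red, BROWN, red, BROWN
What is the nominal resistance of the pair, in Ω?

134400 Ω

R1: yellow, red, orange → 423; red ×10^2 → 42300 Ω.
R2: white, red, brown → 921; red ×10^2 → 92100 Ω.
Series: 42300 + 92100 = 134400 Ω.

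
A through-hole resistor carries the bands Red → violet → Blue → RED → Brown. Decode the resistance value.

27600 Ω

Red → 2 (first significant figure)
Violet → 7 (second significant figure)
Blue → 6 (third significant figure)
Red → ×10^2 multiplier
276 × 100 = 27600 Ω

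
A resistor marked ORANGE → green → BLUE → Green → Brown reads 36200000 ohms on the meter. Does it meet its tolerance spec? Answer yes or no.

no

Orange → 3 (first significant figure)
Green → 5 (second significant figure)
Blue → 6 (third significant figure)
Green → ×10^5 multiplier
Brown → ±1% tolerance
356 × 100000 = 35600000 Ω
Allowed range: 35244000 Ω to 35956000 Ω.
36200000 ohms lies outside that range.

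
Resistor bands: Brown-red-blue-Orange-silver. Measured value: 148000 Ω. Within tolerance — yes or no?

Brown → 1 (first significant figure)
Red → 2 (second significant figure)
Blue → 6 (third significant figure)
Orange → ×10^3 multiplier
Silver → ±10% tolerance
126 × 1000 = 126000 Ω
Allowed range: 113400 Ω to 138600 Ω.
148000 Ω lies outside that range.

no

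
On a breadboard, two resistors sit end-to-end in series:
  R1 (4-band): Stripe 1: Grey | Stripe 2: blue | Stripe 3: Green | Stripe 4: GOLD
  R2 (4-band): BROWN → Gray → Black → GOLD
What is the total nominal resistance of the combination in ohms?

8600018 Ω

R1: grey, blue → 86; green ×10^5 → 8600000 Ω.
R2: brown, grey → 18; black ×1 → 18 Ω.
Series: 8600000 + 18 = 8600018 Ω.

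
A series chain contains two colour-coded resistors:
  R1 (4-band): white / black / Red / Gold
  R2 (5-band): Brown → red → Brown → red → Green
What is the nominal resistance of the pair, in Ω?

21100 Ω

R1: white, black → 90; red ×10^2 → 9000 Ω.
R2: brown, red, brown → 121; red ×10^2 → 12100 Ω.
Series: 9000 + 12100 = 21100 Ω.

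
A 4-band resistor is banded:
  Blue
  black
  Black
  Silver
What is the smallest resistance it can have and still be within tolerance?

Blue → 6 (first significant figure)
Black → 0 (second significant figure)
Black → ×1 multiplier
Silver → ±10% tolerance
60 × 1 = 60 Ω
Smallest = 60 × (1 − 10/100) = 54 Ω.

54 Ω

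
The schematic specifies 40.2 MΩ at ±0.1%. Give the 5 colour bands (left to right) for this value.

40200000 Ω = 402 × 10^5.
4 → yellow
0 → black
2 → red
Multiplier 10^5 → green.
±0.1% tolerance → violet.

yellow, black, red, green, violet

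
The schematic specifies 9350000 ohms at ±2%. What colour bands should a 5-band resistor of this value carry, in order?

9350000 Ω = 935 × 10^4.
9 → white
3 → orange
5 → green
Multiplier 10^4 → yellow.
±2% tolerance → red.

white, orange, green, yellow, red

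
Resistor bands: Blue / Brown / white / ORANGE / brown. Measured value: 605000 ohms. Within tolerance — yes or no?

no

Blue → 6 (first significant figure)
Brown → 1 (second significant figure)
White → 9 (third significant figure)
Orange → ×10^3 multiplier
Brown → ±1% tolerance
619 × 1000 = 619000 Ω
Allowed range: 612810 Ω to 625190 Ω.
605000 ohms lies outside that range.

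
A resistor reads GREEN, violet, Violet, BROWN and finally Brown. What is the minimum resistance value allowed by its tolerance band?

5712.3 Ω

Green → 5 (first significant figure)
Violet → 7 (second significant figure)
Violet → 7 (third significant figure)
Brown → ×10 multiplier
Brown → ±1% tolerance
577 × 10 = 5770 Ω
Minimum = 5770 × (1 − 1/100) = 5712.3 Ω.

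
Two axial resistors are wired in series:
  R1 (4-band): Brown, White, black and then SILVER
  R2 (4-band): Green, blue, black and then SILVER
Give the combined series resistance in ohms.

75 Ω

R1: brown, white → 19; black ×1 → 19 Ω.
R2: green, blue → 56; black ×1 → 56 Ω.
Series: 19 + 56 = 75 Ω.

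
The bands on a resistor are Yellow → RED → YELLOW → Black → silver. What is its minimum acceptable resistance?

381.6 Ω

Yellow → 4 (first significant figure)
Red → 2 (second significant figure)
Yellow → 4 (third significant figure)
Black → ×1 multiplier
Silver → ±10% tolerance
424 × 1 = 424 Ω
Minimum = 424 × (1 − 10/100) = 381.6 Ω.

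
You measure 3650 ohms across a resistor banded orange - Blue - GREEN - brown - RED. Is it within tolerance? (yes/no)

Orange → 3 (first significant figure)
Blue → 6 (second significant figure)
Green → 5 (third significant figure)
Brown → ×10 multiplier
Red → ±2% tolerance
365 × 10 = 3650 Ω
Allowed range: 3577 Ω to 3723 Ω.
3650 ohms lies inside that range.

yes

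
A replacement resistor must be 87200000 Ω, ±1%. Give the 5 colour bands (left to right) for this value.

87200000 Ω = 872 × 10^5.
8 → grey
7 → violet
2 → red
Multiplier 10^5 → green.
±1% tolerance → brown.

grey, violet, red, green, brown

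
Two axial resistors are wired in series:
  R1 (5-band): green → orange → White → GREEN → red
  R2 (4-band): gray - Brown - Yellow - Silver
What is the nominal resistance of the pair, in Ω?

54710000 Ω

R1: green, orange, white → 539; green ×10^5 → 53900000 Ω.
R2: grey, brown → 81; yellow ×10^4 → 810000 Ω.
Series: 53900000 + 810000 = 54710000 Ω.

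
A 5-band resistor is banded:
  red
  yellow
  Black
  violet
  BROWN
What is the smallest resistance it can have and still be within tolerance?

Red → 2 (first significant figure)
Yellow → 4 (second significant figure)
Black → 0 (third significant figure)
Violet → ×10^7 multiplier
Brown → ±1% tolerance
240 × 10000000 = 2400000000 Ω
Smallest = 2400000000 × (1 − 1/100) = 2376000000 Ω.

2376000000 Ω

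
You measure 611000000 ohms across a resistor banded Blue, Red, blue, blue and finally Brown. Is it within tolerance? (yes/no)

no

Blue → 6 (first significant figure)
Red → 2 (second significant figure)
Blue → 6 (third significant figure)
Blue → ×10^6 multiplier
Brown → ±1% tolerance
626 × 1000000 = 626000000 Ω
Allowed range: 619740000 Ω to 632260000 Ω.
611000000 ohms lies outside that range.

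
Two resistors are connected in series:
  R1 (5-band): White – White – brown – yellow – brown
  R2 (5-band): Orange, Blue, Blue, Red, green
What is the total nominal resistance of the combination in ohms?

R1: white, white, brown → 991; yellow ×10^4 → 9910000 Ω.
R2: orange, blue, blue → 366; red ×10^2 → 36600 Ω.
Series: 9910000 + 36600 = 9946600 Ω.

9946600 Ω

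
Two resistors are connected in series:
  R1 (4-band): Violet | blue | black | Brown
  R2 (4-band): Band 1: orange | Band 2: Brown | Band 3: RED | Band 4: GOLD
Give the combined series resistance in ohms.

R1: violet, blue → 76; black ×1 → 76 Ω.
R2: orange, brown → 31; red ×10^2 → 3100 Ω.
Series: 76 + 3100 = 3176 Ω.

3176 Ω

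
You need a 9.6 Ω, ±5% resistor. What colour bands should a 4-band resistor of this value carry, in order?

white, blue, gold, gold

9.6 Ω = 96 × 10^-1.
9 → white
6 → blue
Multiplier 10^-1 → gold.
±5% tolerance → gold.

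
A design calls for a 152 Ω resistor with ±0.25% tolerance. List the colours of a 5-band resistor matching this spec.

brown, green, red, black, blue

152 Ω = 152 × 10^0.
1 → brown
5 → green
2 → red
Multiplier 10^0 → black.
±0.25% tolerance → blue.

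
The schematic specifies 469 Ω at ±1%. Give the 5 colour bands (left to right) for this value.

469 Ω = 469 × 10^0.
4 → yellow
6 → blue
9 → white
Multiplier 10^0 → black.
±1% tolerance → brown.

yellow, blue, white, black, brown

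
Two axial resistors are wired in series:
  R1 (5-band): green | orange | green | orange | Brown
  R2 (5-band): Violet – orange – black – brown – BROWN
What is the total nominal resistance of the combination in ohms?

542300 Ω

R1: green, orange, green → 535; orange ×10^3 → 535000 Ω.
R2: violet, orange, black → 730; brown ×10 → 7300 Ω.
Series: 535000 + 7300 = 542300 Ω.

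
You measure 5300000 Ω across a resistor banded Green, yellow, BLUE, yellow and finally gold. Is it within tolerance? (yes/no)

Green → 5 (first significant figure)
Yellow → 4 (second significant figure)
Blue → 6 (third significant figure)
Yellow → ×10^4 multiplier
Gold → ±5% tolerance
546 × 10000 = 5460000 Ω
Allowed range: 5187000 Ω to 5733000 Ω.
5300000 Ω lies inside that range.

yes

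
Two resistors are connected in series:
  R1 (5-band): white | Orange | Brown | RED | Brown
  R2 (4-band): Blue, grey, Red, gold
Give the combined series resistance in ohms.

R1: white, orange, brown → 931; red ×10^2 → 93100 Ω.
R2: blue, grey → 68; red ×10^2 → 6800 Ω.
Series: 93100 + 6800 = 99900 Ω.

99900 Ω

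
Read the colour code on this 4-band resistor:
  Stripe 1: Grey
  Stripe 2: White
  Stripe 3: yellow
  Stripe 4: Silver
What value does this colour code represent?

890000 Ω

Grey → 8 (first significant figure)
White → 9 (second significant figure)
Yellow → ×10^4 multiplier
89 × 10000 = 890000 Ω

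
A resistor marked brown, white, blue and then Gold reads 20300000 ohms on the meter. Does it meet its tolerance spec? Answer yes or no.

no

Brown → 1 (first significant figure)
White → 9 (second significant figure)
Blue → ×10^6 multiplier
Gold → ±5% tolerance
19 × 1000000 = 19000000 Ω
Allowed range: 18050000 Ω to 19950000 Ω.
20300000 ohms lies outside that range.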